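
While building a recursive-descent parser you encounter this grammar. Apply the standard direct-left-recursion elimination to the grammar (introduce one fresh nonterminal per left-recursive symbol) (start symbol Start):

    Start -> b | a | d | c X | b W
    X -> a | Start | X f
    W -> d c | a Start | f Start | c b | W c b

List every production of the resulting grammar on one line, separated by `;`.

Left recursion appears on X, W.
For X: α = {f}, β = {a, Start}. Rewrite as X → β X1 and X1 → α X1 | ε.
For W: α = {c b}, β = {d c, a Start, f Start, c b}. Rewrite as W → β W1 and W1 → α W1 | ε.

Start -> b | a | d | c X | b W; X -> a X1 | Start X1; W -> d c W1 | a Start W1 | f Start W1 | c b W1; X1 -> f X1 | ε; W1 -> c b W1 | ε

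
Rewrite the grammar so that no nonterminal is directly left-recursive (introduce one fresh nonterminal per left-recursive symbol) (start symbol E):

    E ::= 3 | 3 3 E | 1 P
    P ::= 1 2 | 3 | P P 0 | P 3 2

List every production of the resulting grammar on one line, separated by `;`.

E ::= 3 | 3 3 E | 1 P; P ::= 1 2 P' | 3 P'; P' ::= P 0 P' | 3 2 P' | ε

P is directly left-recursive.
For P: α = {P 0, 3 2}, β = {1 2, 3}. Rewrite as P → β P' and P' → α P' | ε.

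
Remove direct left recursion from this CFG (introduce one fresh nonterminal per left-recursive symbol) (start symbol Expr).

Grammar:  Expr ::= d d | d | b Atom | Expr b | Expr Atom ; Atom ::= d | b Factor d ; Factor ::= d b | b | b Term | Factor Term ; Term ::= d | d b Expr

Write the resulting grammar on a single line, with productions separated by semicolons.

Directly left-recursive nonterminals: Expr, Factor.
For Expr: α = {b, Atom}, β = {d d, d, b Atom}. Rewrite as Expr → β Expr1 and Expr1 → α Expr1 | ε.
For Factor: α = {Term}, β = {d b, b, b Term}. Rewrite as Factor → β Factor1 and Factor1 → α Factor1 | ε.

Expr ::= d d Expr1 | d Expr1 | b Atom Expr1; Atom ::= d | b Factor d; Factor ::= d b Factor1 | b Factor1 | b Term Factor1; Term ::= d | d b Expr; Expr1 ::= b Expr1 | Atom Expr1 | ε; Factor1 ::= Term Factor1 | ε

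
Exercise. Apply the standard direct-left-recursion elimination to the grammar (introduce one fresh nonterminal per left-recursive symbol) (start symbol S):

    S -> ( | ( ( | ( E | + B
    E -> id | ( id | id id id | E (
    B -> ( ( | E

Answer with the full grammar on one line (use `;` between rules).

Left recursion appears on E.
For E: α = {(}, β = {id, ( id, id id id}. Rewrite as E → β E' and E' → α E' | ε.

S -> ( | ( ( | ( E | + B; E -> id E' | ( id E' | id id id E'; B -> ( ( | E; E' -> ( E' | eps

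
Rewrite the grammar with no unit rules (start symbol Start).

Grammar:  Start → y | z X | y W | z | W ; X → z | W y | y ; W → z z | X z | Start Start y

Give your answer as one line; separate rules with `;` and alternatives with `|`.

Unit pairs: Start ⇒* {W}.
For every A with A ⇒* B via unit rules, add B's non-unit alternatives to A; then delete every rule of the form X → Y.

Start → y | z X | y W | z | z z | X z | Start Start y; X → z | W y | y; W → z z | X z | Start Start y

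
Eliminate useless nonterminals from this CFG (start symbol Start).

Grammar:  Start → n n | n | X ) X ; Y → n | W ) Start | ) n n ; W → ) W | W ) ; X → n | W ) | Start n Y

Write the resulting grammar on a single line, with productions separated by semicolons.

Start → n n | n | X ) X; Y → n | ) n n; X → n | Start n Y

Generating nonterminals: {Start, X, Y}.
Reachable from Start after that: {Start, X, Y}.
Removed useless symbols: {W} and every production mentioning them.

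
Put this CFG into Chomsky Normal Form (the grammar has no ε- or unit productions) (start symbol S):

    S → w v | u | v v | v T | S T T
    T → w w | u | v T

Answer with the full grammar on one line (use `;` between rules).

S → X1 X2 | u | X2 X2 | X2 T | S Y1; T → X1 X1 | u | X2 T; X1 → w; X2 → v; Y1 → T T

Introduce a nonterminal for each terminal appearing in a rule of length ≥ 2: X1 → w, X2 → v.
Binarize each right-hand side of length ≥ 3 by chaining fresh nonterminals (Y1, Y2, …): affected rules were S → S T T.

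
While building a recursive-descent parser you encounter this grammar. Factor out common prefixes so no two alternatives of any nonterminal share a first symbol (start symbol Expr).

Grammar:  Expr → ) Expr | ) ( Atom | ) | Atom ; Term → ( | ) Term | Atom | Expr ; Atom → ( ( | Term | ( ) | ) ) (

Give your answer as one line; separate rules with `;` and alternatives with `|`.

Expr → Atom | ) Expr1; Term → ( | ) Term | Atom | Expr; Atom → Term | ) ) ( | ( Atom1; Expr1 → Expr | ( Atom | ε; Atom1 → ( | )

Expr has alternatives sharing prefix ')': factor to Expr → ) Expr1 with Expr1 → Expr | ( Atom | ε.
Atom has alternatives sharing prefix '(': factor to Atom → ( Atom1 with Atom1 → ( | ).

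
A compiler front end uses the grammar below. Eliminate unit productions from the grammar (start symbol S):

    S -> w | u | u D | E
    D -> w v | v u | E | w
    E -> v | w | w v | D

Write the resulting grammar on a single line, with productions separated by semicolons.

S -> v | w | w v | v u | u | u D; D -> v | w | w v | v u; E -> v | w | w v | v u

Unit pairs: D ⇒* {E}; E ⇒* {D}; S ⇒* {D, E}.
For every A with A ⇒* B via unit rules, add B's non-unit alternatives to A; then delete every rule of the form X → Y.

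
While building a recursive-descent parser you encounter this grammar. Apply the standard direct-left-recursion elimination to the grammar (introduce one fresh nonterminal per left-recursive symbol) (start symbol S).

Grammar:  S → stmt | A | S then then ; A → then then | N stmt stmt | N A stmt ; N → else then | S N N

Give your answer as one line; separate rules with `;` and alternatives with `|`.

S → stmt S' | A S'; A → then then | N stmt stmt | N A stmt; N → else then | S N N; S' → then then S' | ε

S is directly left-recursive.
For S: α = {then then}, β = {stmt, A}. Rewrite as S → β S' and S' → α S' | ε.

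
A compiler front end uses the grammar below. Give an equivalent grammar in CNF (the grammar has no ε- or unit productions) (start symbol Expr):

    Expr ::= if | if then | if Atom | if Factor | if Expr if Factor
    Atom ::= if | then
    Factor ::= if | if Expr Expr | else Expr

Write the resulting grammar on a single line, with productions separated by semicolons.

Expr ::= if | X1 X2 | X1 Atom | X1 Factor | X1 Y1; Atom ::= if | then; Factor ::= if | X1 Y3 | X3 Expr; X1 ::= if; X2 ::= then; X3 ::= else; Y1 ::= Expr Y2; Y2 ::= X1 Factor; Y3 ::= Expr Expr

Introduce a nonterminal for each terminal appearing in a rule of length ≥ 2: X1 → if, X2 → then, X3 → else.
Binarize each right-hand side of length ≥ 3 by chaining fresh nonterminals (Y1, Y2, …): affected rules were Expr → X1 Expr X1 Factor; Factor → X1 Expr Expr.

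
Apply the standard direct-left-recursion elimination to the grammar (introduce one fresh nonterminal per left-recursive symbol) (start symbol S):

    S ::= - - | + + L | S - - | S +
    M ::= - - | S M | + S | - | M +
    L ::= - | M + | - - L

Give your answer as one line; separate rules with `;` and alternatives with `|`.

S ::= - - S' | + + L S'; M ::= - - M' | S M M' | + S M' | - M'; L ::= - | M + | - - L; S' ::= - - S' | + S' | ε; M' ::= + M' | ε

Directly left-recursive nonterminals: S, M.
For S: α = {- -, +}, β = {- -, + + L}. Rewrite as S → β S' and S' → α S' | ε.
For M: α = {+}, β = {- -, S M, + S, -}. Rewrite as M → β M' and M' → α M' | ε.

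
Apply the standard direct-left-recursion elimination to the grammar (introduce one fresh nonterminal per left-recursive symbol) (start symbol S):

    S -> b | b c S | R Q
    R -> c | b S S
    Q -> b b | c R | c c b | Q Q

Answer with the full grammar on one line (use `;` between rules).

S -> b | b c S | R Q; R -> c | b S S; Q -> b b Q' | c R Q' | c c b Q'; Q' -> Q Q' | epsilon

Directly left-recursive nonterminal: Q.
For Q: α = {Q}, β = {b b, c R, c c b}. Rewrite as Q → β Q' and Q' → α Q' | ε.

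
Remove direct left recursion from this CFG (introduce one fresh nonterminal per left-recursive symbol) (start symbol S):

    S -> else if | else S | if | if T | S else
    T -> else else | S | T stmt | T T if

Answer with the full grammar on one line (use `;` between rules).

Left recursion appears on S, T.
For S: α = {else}, β = {else if, else S, if, if T}. Rewrite as S → β S' and S' → α S' | ε.
For T: α = {stmt, T if}, β = {else else, S}. Rewrite as T → β T' and T' → α T' | ε.

S -> else if S' | else S S' | if S' | if T S'; T -> else else T' | S T'; S' -> else S' | ε; T' -> stmt T' | T if T' | ε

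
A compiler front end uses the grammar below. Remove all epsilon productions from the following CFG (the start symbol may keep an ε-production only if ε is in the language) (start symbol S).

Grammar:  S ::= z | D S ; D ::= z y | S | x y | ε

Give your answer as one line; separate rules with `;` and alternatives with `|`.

S ::= z | D S; D ::= z y | S | x y

The nullable symbols are {D}.
ε ∉ L(G), so no ε-production is kept.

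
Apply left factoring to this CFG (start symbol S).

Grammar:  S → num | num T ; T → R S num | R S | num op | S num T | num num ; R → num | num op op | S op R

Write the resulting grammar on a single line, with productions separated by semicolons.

S → num S'; T → S num T | R S T' | num T''; R → S op R | num R'; S' → ε | T; T' → num | ε; T'' → op | num; R' → ε | op op

S has alternatives sharing prefix 'num': factor to S → num S' with S' → ε | T.
T has alternatives sharing prefix 'R S': factor to T → R S T' with T' → num | ε.
T has alternatives sharing prefix 'num': factor to T → num T'' with T'' → op | num.
R has alternatives sharing prefix 'num': factor to R → num R' with R' → ε | op op.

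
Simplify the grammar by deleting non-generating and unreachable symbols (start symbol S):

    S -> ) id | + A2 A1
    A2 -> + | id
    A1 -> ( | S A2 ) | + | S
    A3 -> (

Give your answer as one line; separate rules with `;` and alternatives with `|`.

Generating nonterminals: {A1, A2, A3, S}.
Reachable from S after that: {A1, A2, S}.
Removed useless symbols: {A3} and every production mentioning them.

S -> ) id | + A2 A1; A2 -> + | id; A1 -> ( | S A2 ) | + | S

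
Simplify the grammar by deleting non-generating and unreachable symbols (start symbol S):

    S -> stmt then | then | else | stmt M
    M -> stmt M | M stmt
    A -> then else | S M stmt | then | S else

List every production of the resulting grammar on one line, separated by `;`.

S -> stmt then | then | else

Generating nonterminals: {A, S}.
Reachable from S after that: {S}.
Removed useless symbols: {A, M} and every production mentioning them.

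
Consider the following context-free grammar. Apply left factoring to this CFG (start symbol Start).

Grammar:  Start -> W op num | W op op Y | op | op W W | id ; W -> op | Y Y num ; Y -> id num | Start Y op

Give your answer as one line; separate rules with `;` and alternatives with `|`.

Start has alternatives sharing prefix 'W op': factor to Start → W op Start1 with Start1 → num | op Y.
Start has alternatives sharing prefix 'op': factor to Start → op Start2 with Start2 → ε | W W.

Start -> id | W op Start1 | op Start2; W -> op | Y Y num; Y -> id num | Start Y op; Start1 -> num | op Y; Start2 -> epsilon | W W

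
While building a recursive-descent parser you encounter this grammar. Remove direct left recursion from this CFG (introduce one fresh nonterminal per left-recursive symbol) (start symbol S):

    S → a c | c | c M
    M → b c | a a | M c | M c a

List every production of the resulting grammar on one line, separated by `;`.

Directly left-recursive nonterminal: M.
For M: α = {c, c a}, β = {b c, a a}. Rewrite as M → β M' and M' → α M' | ε.

S → a c | c | c M; M → b c M' | a a M'; M' → c M' | c a M' | ε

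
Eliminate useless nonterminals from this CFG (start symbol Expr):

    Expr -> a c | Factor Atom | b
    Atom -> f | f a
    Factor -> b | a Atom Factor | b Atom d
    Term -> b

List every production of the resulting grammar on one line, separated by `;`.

Generating nonterminals: {Atom, Expr, Factor, Term}.
Reachable from Expr after that: {Atom, Expr, Factor}.
Removed useless symbols: {Term} and every production mentioning them.

Expr -> a c | Factor Atom | b; Atom -> f | f a; Factor -> b | a Atom Factor | b Atom d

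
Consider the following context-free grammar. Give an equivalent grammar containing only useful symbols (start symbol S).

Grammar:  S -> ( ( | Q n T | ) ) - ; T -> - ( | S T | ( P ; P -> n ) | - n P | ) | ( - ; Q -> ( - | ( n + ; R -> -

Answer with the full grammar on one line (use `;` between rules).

S -> ( ( | Q n T | ) ) -; T -> - ( | S T | ( P; P -> n ) | - n P | ) | ( -; Q -> ( - | ( n +

Generating nonterminals: {P, Q, R, S, T}.
Reachable from S after that: {P, Q, S, T}.
Removed useless symbols: {R} and every production mentioning them.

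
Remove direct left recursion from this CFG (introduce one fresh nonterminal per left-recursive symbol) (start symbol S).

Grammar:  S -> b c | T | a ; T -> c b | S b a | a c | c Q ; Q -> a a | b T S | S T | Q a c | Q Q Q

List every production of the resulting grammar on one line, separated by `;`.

S -> b c | T | a; T -> c b | S b a | a c | c Q; Q -> a a Q' | b T S Q' | S T Q'; Q' -> a c Q' | Q Q Q' | ε

Left recursion appears on Q.
For Q: α = {a c, Q Q}, β = {a a, b T S, S T}. Rewrite as Q → β Q' and Q' → α Q' | ε.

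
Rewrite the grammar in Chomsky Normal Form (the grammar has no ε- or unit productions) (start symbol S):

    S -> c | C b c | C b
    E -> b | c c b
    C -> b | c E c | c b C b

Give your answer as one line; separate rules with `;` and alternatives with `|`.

Introduce a nonterminal for each terminal appearing in a rule of length ≥ 2: X1 → b, X2 → c.
Binarize each right-hand side of length ≥ 3 by chaining fresh nonterminals (Y1, Y2, …): affected rules were S → C X1 X2; E → X2 X2 X1; C → X2 E X2; C → X2 X1 C X1.

S -> c | C Y1 | C X1; E -> b | X2 Y2; C -> b | X2 Y3 | X2 Y4; X1 -> b; X2 -> c; Y1 -> X1 X2; Y2 -> X2 X1; Y3 -> E X2; Y4 -> X1 Y5; Y5 -> C X1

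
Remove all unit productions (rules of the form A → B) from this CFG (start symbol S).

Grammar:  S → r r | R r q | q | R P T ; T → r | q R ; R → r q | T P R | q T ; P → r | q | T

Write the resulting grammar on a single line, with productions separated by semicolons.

S → r r | R r q | q | R P T; T → r | q R; R → r q | T P R | q T; P → r | q | q R

Unit pairs: P ⇒* {T}.
Replace each nonterminal's rules with the union of the non-unit rules of every nonterminal it unit-derives.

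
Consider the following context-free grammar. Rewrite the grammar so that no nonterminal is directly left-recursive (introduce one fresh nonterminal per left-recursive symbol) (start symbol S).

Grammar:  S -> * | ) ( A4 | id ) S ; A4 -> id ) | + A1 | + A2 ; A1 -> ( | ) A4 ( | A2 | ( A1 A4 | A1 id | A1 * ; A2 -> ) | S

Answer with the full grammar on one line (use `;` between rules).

A1 is directly left-recursive.
For A1: α = {id, *}, β = {(, ) A4 (, A2, ( A1 A4}. Rewrite as A1 → β A1' and A1' → α A1' | ε.

S -> * | ) ( A4 | id ) S; A4 -> id ) | + A1 | + A2; A1 -> ( A1' | ) A4 ( A1' | A2 A1' | ( A1 A4 A1'; A2 -> ) | S; A1' -> id A1' | * A1' | ε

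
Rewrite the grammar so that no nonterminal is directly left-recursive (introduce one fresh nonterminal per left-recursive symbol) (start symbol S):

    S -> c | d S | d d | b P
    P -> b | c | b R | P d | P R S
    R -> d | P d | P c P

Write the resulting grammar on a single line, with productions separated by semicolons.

Left recursion appears on P.
For P: α = {d, R S}, β = {b, c, b R}. Rewrite as P → β P' and P' → α P' | ε.

S -> c | d S | d d | b P; P -> b P' | c P' | b R P'; R -> d | P d | P c P; P' -> d P' | R S P' | ε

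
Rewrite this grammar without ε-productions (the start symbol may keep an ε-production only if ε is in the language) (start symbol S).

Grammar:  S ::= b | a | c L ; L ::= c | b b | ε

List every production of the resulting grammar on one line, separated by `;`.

S ::= b | a | c L | c; L ::= c | b b

Nullable nonterminals: {L}.
ε ∉ L(G), so no ε-production is kept.
Expand every rule over subsets of its nullable positions: S → c L gives c L | c.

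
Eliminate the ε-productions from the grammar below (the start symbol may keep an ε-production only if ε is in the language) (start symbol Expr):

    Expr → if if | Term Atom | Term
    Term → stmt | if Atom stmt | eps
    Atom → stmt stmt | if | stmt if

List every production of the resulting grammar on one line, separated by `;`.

Expr → if if | Term Atom | Atom | Term | eps; Term → stmt | if Atom stmt; Atom → stmt stmt | if | stmt if

Nullable set = {Expr, Term}.
ε ∈ L(G) since Expr is nullable, so keep Expr → ε.
For each production, add variants omitting each subset of nullable occurrences: Expr → Term Atom gives Term Atom | Atom.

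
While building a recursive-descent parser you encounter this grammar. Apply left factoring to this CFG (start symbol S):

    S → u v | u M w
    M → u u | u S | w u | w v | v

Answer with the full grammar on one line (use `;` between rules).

S → u S'; M → v | u M' | w M''; S' → v | M w; M' → u | S; M'' → u | v

S has alternatives sharing prefix 'u': factor to S → u S' with S' → v | M w.
M has alternatives sharing prefix 'u': factor to M → u M' with M' → u | S.
M has alternatives sharing prefix 'w': factor to M → w M'' with M'' → u | v.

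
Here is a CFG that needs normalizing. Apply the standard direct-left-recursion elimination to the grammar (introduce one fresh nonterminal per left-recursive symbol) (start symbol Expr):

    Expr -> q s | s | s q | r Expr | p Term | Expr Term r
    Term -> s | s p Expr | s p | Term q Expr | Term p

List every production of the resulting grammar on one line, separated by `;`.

Expr -> q s Expr1 | s Expr1 | s q Expr1 | r Expr Expr1 | p Term Expr1; Term -> s Term1 | s p Expr Term1 | s p Term1; Expr1 -> Term r Expr1 | ε; Term1 -> q Expr Term1 | p Term1 | ε

Expr, Term are directly left-recursive.
For Expr: α = {Term r}, β = {q s, s, s q, r Expr, p Term}. Rewrite as Expr → β Expr1 and Expr1 → α Expr1 | ε.
For Term: α = {q Expr, p}, β = {s, s p Expr, s p}. Rewrite as Term → β Term1 and Term1 → α Term1 | ε.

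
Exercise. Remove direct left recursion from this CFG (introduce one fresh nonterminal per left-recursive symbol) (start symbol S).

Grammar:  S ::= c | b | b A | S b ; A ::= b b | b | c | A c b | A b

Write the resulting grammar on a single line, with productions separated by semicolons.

S, A are directly left-recursive.
For S: α = {b}, β = {c, b, b A}. Rewrite as S → β S' and S' → α S' | ε.
For A: α = {c b, b}, β = {b b, b, c}. Rewrite as A → β A' and A' → α A' | ε.

S ::= c S' | b S' | b A S'; A ::= b b A' | b A' | c A'; S' ::= b S' | eps; A' ::= c b A' | b A' | eps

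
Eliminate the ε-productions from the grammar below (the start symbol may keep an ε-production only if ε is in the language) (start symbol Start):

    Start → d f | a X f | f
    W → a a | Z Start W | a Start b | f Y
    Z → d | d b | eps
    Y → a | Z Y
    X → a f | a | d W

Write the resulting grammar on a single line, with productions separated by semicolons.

Start → d f | a X f | f; W → a a | Z Start W | Start W | a Start b | f Y; Z → d | d b; Y → a | Z Y; X → a f | a | d W

The nullable symbols are {Z}.
ε ∉ L(G), so no ε-production is kept.
For each production, add variants omitting each subset of nullable occurrences: W → Z Start W gives Z Start W | Start W.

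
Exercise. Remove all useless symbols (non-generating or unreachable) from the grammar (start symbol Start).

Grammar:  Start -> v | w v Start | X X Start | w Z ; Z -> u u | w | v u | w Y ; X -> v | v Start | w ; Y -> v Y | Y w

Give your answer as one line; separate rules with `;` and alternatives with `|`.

Start -> v | w v Start | X X Start | w Z; Z -> u u | w | v u; X -> v | v Start | w

Generating nonterminals: {Start, X, Z}.
Reachable from Start after that: {Start, X, Z}.
Removed useless symbols: {Y} and every production mentioning them.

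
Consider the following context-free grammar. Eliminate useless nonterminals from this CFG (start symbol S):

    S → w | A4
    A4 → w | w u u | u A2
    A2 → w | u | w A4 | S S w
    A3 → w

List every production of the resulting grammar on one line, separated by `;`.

Generating nonterminals: {A2, A3, A4, S}.
Reachable from S after that: {A2, A4, S}.
Removed useless symbols: {A3} and every production mentioning them.

S → w | A4; A4 → w | w u u | u A2; A2 → w | u | w A4 | S S w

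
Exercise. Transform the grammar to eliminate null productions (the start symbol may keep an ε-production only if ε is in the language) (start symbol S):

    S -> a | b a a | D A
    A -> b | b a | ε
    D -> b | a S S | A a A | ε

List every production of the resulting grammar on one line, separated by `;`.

The nullable symbols are {A, D, S}.
ε ∈ L(G) since S is nullable, so keep S → ε.
For each production, add variants omitting each subset of nullable occurrences: S → D A gives D A | D | A. D → a S S gives a S S | a S | a. D → A a A gives A a A | A a | a A.

S -> a | b a a | D A | D | A | ε; A -> b | b a; D -> b | a S S | a S | a | A a A | A a | a A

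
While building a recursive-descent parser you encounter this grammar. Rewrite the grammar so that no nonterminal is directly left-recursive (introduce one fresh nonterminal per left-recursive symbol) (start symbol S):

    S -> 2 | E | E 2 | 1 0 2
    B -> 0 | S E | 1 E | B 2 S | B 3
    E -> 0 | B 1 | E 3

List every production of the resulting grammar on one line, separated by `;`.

S -> 2 | E | E 2 | 1 0 2; B -> 0 B' | S E B' | 1 E B'; E -> 0 E' | B 1 E'; B' -> 2 S B' | 3 B' | ε; E' -> 3 E' | ε

Directly left-recursive nonterminals: B, E.
For B: α = {2 S, 3}, β = {0, S E, 1 E}. Rewrite as B → β B' and B' → α B' | ε.
For E: α = {3}, β = {0, B 1}. Rewrite as E → β E' and E' → α E' | ε.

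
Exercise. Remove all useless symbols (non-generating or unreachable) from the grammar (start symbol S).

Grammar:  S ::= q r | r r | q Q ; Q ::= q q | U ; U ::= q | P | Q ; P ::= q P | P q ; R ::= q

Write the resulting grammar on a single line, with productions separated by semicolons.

Generating nonterminals: {Q, R, S, U}.
Reachable from S after that: {Q, S, U}.
Removed useless symbols: {P, R} and every production mentioning them.

S ::= q r | r r | q Q; Q ::= q q | U; U ::= q | Q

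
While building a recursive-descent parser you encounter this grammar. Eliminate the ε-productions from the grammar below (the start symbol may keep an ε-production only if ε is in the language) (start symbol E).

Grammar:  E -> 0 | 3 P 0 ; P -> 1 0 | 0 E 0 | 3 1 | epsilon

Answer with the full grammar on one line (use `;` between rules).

E -> 0 | 3 P 0 | 3 0; P -> 1 0 | 0 E 0 | 3 1

The nullable symbols are {P}.
ε ∉ L(G), so no ε-production is kept.
Expand every rule over subsets of its nullable positions: E → 3 P 0 gives 3 P 0 | 3 0.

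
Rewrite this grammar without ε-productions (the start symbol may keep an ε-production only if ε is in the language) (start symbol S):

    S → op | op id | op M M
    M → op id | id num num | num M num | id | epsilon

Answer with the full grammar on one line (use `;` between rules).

S → op | op id | op M M | op M; M → op id | id num num | num M num | num num | id

Nullable nonterminals: {M}.
ε ∉ L(G), so no ε-production is kept.
For each production, add variants omitting each subset of nullable occurrences: S → op M M gives op M M | op M. M → num M num gives num M num | num num.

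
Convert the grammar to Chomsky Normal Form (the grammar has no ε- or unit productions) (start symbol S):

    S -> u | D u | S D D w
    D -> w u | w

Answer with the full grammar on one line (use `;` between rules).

S -> u | D X1 | S Y1; D -> X2 X1 | w; X1 -> u; X2 -> w; Y1 -> D Y2; Y2 -> D X2

Introduce a nonterminal for each terminal appearing in a rule of length ≥ 2: X1 → u, X2 → w.
Binarize each right-hand side of length ≥ 3 by chaining fresh nonterminals (Y1, Y2, …): affected rules were S → S D D X2.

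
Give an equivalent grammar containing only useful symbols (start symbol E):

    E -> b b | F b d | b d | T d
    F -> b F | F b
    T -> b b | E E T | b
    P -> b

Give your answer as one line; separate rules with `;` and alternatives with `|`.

Generating nonterminals: {E, P, T}.
Reachable from E after that: {E, T}.
Removed useless symbols: {F, P} and every production mentioning them.

E -> b b | b d | T d; T -> b b | E E T | b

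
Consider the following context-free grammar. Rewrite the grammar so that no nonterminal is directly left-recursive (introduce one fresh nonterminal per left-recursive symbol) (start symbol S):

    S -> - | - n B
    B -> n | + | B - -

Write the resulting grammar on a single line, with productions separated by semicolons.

B is directly left-recursive.
For B: α = {- -}, β = {n, +}. Rewrite as B → β B' and B' → α B' | ε.

S -> - | - n B; B -> n B' | + B'; B' -> - - B' | ε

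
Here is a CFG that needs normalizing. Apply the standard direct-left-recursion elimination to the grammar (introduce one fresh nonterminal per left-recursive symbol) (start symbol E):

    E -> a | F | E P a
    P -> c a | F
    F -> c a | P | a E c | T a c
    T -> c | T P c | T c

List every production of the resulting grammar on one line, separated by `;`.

E, T are directly left-recursive.
For E: α = {P a}, β = {a, F}. Rewrite as E → β E' and E' → α E' | ε.
For T: α = {P c, c}, β = {c}. Rewrite as T → β T' and T' → α T' | ε.

E -> a E' | F E'; P -> c a | F; F -> c a | P | a E c | T a c; T -> c T'; E' -> P a E' | ε; T' -> P c T' | c T' | ε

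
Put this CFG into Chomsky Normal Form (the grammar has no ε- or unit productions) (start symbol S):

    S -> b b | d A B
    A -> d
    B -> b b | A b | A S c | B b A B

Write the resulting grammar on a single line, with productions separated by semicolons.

S -> X1 X1 | X2 Y1; A -> d; B -> X1 X1 | A X1 | A Y2 | B Y3; X1 -> b; X2 -> d; X3 -> c; Y1 -> A B; Y2 -> S X3; Y3 -> X1 Y4; Y4 -> A B

Introduce a nonterminal for each terminal appearing in a rule of length ≥ 2: X1 → b, X2 → d, X3 → c.
Binarize each right-hand side of length ≥ 3 by chaining fresh nonterminals (Y1, Y2, …): affected rules were S → X2 A B; B → A S X3; B → B X1 A B.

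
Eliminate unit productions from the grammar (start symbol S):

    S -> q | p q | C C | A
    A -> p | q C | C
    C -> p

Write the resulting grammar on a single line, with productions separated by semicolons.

Unit pairs: A ⇒* {C}; S ⇒* {A, C}.
Replace each nonterminal's rules with the union of the non-unit rules of every nonterminal it unit-derives.

S -> p | q | p q | C C | q C; A -> p | q C; C -> p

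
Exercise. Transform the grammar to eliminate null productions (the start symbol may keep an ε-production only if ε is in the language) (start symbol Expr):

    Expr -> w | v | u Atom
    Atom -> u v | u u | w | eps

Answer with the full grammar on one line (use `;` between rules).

The nullable symbols are {Atom}.
ε ∉ L(G), so no ε-production is kept.
For each production, add variants omitting each subset of nullable occurrences: Expr → u Atom gives u Atom | u.

Expr -> w | v | u Atom | u; Atom -> u v | u u | w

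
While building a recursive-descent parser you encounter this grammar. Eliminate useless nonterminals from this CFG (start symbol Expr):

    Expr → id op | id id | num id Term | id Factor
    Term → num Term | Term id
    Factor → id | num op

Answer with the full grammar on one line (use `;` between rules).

Generating nonterminals: {Expr, Factor}.
Reachable from Expr after that: {Expr, Factor}.
Removed useless symbols: {Term} and every production mentioning them.

Expr → id op | id id | id Factor; Factor → id | num op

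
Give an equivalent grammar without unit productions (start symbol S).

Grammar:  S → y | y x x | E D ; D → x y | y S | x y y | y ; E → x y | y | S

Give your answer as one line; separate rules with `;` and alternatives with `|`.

Unit pairs: E ⇒* {S}.
For every A with A ⇒* B via unit rules, add B's non-unit alternatives to A; then delete every rule of the form X → Y.

S → y | y x x | E D; D → x y | y S | x y y | y; E → x y | y | y x x | E D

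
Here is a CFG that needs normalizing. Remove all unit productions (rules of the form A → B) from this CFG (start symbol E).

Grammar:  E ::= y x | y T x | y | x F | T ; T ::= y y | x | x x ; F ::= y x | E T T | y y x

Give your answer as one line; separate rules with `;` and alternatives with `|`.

E ::= y x | y T x | y | x F | y y | x | x x; T ::= y y | x | x x; F ::= y x | E T T | y y x

Unit pairs: E ⇒* {T}.
For each unit pair (A, B), copy every non-unit production of B to A, then drop all unit productions.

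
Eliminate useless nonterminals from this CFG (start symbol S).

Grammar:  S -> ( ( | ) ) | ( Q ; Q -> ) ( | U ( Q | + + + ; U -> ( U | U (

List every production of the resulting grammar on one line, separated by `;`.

Generating nonterminals: {Q, S}.
Reachable from S after that: {Q, S}.
Removed useless symbols: {U} and every production mentioning them.

S -> ( ( | ) ) | ( Q; Q -> ) ( | + + +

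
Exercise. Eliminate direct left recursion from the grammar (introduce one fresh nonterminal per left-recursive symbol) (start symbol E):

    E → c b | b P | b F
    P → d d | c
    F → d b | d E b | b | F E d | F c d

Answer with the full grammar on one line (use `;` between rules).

E → c b | b P | b F; P → d d | c; F → d b F' | d E b F' | b F'; F' → E d F' | c d F' | ε

Left recursion appears on F.
For F: α = {E d, c d}, β = {d b, d E b, b}. Rewrite as F → β F' and F' → α F' | ε.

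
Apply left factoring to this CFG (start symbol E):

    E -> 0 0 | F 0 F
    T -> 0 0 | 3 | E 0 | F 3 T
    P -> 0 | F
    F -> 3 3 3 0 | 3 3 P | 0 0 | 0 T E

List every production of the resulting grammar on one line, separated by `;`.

E -> 0 0 | F 0 F; T -> 0 0 | 3 | E 0 | F 3 T; P -> 0 | F; F -> 3 3 F' | 0 F''; F' -> 3 0 | P; F'' -> 0 | T E

F has alternatives sharing prefix '3 3': factor to F → 3 3 F' with F' → 3 0 | P.
F has alternatives sharing prefix '0': factor to F → 0 F'' with F'' → 0 | T E.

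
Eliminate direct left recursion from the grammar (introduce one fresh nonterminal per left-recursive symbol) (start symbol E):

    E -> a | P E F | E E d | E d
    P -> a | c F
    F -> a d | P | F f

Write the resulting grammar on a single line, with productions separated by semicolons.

E -> a E' | P E F E'; P -> a | c F; F -> a d F' | P F'; E' -> E d E' | d E' | epsilon; F' -> f F' | epsilon

Left recursion appears on E, F.
For E: α = {E d, d}, β = {a, P E F}. Rewrite as E → β E' and E' → α E' | ε.
For F: α = {f}, β = {a d, P}. Rewrite as F → β F' and F' → α F' | ε.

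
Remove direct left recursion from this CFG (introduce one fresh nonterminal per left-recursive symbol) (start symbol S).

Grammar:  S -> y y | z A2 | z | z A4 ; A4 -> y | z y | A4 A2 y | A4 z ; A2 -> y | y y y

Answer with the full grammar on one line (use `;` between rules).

Left recursion appears on A4.
For A4: α = {A2 y, z}, β = {y, z y}. Rewrite as A4 → β A4' and A4' → α A4' | ε.

S -> y y | z A2 | z | z A4; A4 -> y A4' | z y A4'; A2 -> y | y y y; A4' -> A2 y A4' | z A4' | ε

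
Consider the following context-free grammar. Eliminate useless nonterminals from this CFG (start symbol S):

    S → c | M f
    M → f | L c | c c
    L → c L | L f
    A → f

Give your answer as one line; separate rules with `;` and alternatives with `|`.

Generating nonterminals: {A, M, S}.
Reachable from S after that: {M, S}.
Removed useless symbols: {A, L} and every production mentioning them.

S → c | M f; M → f | c c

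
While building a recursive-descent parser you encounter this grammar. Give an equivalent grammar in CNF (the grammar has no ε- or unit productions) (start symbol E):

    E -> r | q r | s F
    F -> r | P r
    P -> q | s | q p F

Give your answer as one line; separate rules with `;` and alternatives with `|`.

E -> r | X1 X2 | X3 F; F -> r | P X2; P -> q | s | X1 Y1; X1 -> q; X2 -> r; X3 -> s; X4 -> p; Y1 -> X4 F

Introduce a nonterminal for each terminal appearing in a rule of length ≥ 2: X1 → q, X2 → r, X3 → s, X4 → p.
Binarize each right-hand side of length ≥ 3 by chaining fresh nonterminals (Y1, Y2, …): affected rules were P → X1 X4 F.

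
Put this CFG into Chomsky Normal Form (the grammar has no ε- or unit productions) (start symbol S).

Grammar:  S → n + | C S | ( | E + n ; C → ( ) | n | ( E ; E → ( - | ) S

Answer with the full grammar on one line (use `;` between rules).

S → X1 X2 | C S | ( | E Y1; C → X3 X4 | n | X3 E; E → X3 X5 | X4 S; X1 → n; X2 → +; X3 → (; X4 → ); X5 → -; Y1 → X2 X1

Introduce a nonterminal for each terminal appearing in a rule of length ≥ 2: X1 → n, X2 → +, X3 → (, X4 → ), X5 → -.
Binarize each right-hand side of length ≥ 3 by chaining fresh nonterminals (Y1, Y2, …): affected rules were S → E X2 X1.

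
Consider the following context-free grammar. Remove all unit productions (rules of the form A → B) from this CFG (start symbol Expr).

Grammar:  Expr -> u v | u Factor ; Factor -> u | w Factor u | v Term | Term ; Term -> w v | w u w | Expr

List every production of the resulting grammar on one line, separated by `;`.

Unit pairs: Factor ⇒* {Expr, Term}; Term ⇒* {Expr}.
For every A with A ⇒* B via unit rules, add B's non-unit alternatives to A; then delete every rule of the form X → Y.

Expr -> u v | u Factor; Factor -> w v | w u w | u | w Factor u | v Term | u v | u Factor; Term -> w v | w u w | u v | u Factor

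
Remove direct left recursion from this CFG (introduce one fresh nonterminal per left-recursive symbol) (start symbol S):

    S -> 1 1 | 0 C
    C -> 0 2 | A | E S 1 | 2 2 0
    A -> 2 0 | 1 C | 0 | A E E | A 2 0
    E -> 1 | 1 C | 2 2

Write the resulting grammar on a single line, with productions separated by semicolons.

A is directly left-recursive.
For A: α = {E E, 2 0}, β = {2 0, 1 C, 0}. Rewrite as A → β A' and A' → α A' | ε.

S -> 1 1 | 0 C; C -> 0 2 | A | E S 1 | 2 2 0; A -> 2 0 A' | 1 C A' | 0 A'; E -> 1 | 1 C | 2 2; A' -> E E A' | 2 0 A' | eps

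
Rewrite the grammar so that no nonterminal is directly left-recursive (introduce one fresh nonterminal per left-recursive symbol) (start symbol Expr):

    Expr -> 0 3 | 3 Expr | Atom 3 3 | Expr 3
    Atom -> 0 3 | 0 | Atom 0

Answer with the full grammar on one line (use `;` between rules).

Expr -> 0 3 Expr1 | 3 Expr Expr1 | Atom 3 3 Expr1; Atom -> 0 3 Atom1 | 0 Atom1; Expr1 -> 3 Expr1 | ε; Atom1 -> 0 Atom1 | ε

Expr, Atom are directly left-recursive.
For Expr: α = {3}, β = {0 3, 3 Expr, Atom 3 3}. Rewrite as Expr → β Expr1 and Expr1 → α Expr1 | ε.
For Atom: α = {0}, β = {0 3, 0}. Rewrite as Atom → β Atom1 and Atom1 → α Atom1 | ε.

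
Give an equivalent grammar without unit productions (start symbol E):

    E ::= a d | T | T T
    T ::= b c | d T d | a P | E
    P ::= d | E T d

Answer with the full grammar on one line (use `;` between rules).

E ::= a d | T T | b c | d T d | a P; T ::= a d | T T | b c | d T d | a P; P ::= d | E T d

Unit pairs: E ⇒* {T}; T ⇒* {E}.
For each unit pair (A, B), copy every non-unit production of B to A, then drop all unit productions.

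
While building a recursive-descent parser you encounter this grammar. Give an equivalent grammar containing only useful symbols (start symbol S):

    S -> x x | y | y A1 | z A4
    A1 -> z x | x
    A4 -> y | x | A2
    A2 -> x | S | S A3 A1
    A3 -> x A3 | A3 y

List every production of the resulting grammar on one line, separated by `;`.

Generating nonterminals: {A1, A2, A4, S}.
Reachable from S after that: {A1, A2, A4, S}.
Removed useless symbols: {A3} and every production mentioning them.

S -> x x | y | y A1 | z A4; A1 -> z x | x; A4 -> y | x | A2; A2 -> x | S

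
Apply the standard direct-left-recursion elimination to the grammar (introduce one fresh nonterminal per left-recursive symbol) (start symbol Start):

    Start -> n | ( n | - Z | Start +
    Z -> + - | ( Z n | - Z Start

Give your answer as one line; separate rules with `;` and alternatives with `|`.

Start -> n Start1 | ( n Start1 | - Z Start1; Z -> + - | ( Z n | - Z Start; Start1 -> + Start1 | epsilon

Start is directly left-recursive.
For Start: α = {+}, β = {n, ( n, - Z}. Rewrite as Start → β Start1 and Start1 → α Start1 | ε.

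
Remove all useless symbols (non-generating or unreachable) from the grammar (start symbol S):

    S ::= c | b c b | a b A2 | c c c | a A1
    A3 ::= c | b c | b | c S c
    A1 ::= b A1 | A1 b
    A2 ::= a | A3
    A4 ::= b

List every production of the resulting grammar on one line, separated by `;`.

Generating nonterminals: {A2, A3, A4, S}.
Reachable from S after that: {A2, A3, S}.
Removed useless symbols: {A1, A4} and every production mentioning them.

S ::= c | b c b | a b A2 | c c c; A3 ::= c | b c | b | c S c; A2 ::= a | A3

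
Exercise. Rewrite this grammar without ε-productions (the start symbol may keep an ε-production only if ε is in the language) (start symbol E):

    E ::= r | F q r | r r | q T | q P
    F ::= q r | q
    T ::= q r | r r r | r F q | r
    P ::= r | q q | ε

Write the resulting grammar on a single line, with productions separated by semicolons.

E ::= r | F q r | r r | q T | q P | q; F ::= q r | q; T ::= q r | r r r | r F q | r; P ::= r | q q

Nullable nonterminals: {P}.
ε ∉ L(G), so no ε-production is kept.
Add the nullable-subset variants: E → q P gives q P | q.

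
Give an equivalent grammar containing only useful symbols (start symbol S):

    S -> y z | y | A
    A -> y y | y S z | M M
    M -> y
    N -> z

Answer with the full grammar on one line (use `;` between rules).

S -> y z | y | A; A -> y y | y S z | M M; M -> y

Generating nonterminals: {A, M, N, S}.
Reachable from S after that: {A, M, S}.
Removed useless symbols: {N} and every production mentioning them.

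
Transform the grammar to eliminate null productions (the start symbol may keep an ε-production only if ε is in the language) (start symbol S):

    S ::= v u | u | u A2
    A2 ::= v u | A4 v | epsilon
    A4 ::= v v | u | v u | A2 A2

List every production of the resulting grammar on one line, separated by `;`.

Nullable set = {A2, A4}.
ε ∉ L(G), so no ε-production is kept.
For each production, add variants omitting each subset of nullable occurrences: A2 → A4 v gives A4 v | v. A4 → A2 A2 gives A2 A2 | A2.

S ::= v u | u | u A2; A2 ::= v u | A4 v | v; A4 ::= v v | u | v u | A2 A2 | A2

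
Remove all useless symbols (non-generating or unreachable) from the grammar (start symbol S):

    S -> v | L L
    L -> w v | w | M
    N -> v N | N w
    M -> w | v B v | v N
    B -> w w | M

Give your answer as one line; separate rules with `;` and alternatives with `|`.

S -> v | L L; L -> w v | w | M; M -> w | v B v; B -> w w | M

Generating nonterminals: {B, L, M, S}.
Reachable from S after that: {B, L, M, S}.
Removed useless symbols: {N} and every production mentioning them.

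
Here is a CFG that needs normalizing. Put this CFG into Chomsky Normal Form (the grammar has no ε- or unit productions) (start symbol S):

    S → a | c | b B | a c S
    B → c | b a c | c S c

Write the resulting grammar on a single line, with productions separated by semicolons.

Introduce a nonterminal for each terminal appearing in a rule of length ≥ 2: X1 → b, X2 → a, X3 → c.
Binarize each right-hand side of length ≥ 3 by chaining fresh nonterminals (Y1, Y2, …): affected rules were S → X2 X3 S; B → X1 X2 X3; B → X3 S X3.

S → a | c | X1 B | X2 Y1; B → c | X1 Y2 | X3 Y3; X1 → b; X2 → a; X3 → c; Y1 → X3 S; Y2 → X2 X3; Y3 → S X3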